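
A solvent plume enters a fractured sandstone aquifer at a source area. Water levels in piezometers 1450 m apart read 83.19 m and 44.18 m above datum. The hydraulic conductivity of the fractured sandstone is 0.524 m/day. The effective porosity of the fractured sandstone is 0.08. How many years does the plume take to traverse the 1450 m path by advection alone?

Hydraulic gradient i = (83.19 − 44.18) / 1450 = 39.01 / 1450 = 0.02690.
Darcy flux q = K · i = 0.5240 × 0.02690 = 0.01410 m/day.
Seepage velocity v = q / n_e = 0.01410 / 0.08 = 0.1762 m/day.
Travel time t = L / v = 1450 / 0.1762 = 8228 days = 22.53 years.

22.5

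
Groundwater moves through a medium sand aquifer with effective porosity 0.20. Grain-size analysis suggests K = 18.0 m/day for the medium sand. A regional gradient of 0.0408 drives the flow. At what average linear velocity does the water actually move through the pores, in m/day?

3.67

Hydraulic gradient i = 0.0408.
Darcy flux q = K · i = 18.00 × 0.04080 = 0.7344 m/day.
Seepage velocity v = q / n_e = 0.7344 / 0.20 = 3.672 m/day.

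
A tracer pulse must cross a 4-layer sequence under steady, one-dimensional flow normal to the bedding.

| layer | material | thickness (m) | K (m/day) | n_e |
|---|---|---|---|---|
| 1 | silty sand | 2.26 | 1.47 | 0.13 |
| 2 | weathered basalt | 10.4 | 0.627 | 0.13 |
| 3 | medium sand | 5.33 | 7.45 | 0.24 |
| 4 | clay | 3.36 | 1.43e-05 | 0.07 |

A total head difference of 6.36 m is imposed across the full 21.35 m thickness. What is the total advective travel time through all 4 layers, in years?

320

With flow normal to the layers, continuity requires the same specific discharge q through every layer.
Σ(b_i/K_i) = 2.26/1.47 + 10.4/0.627 + 5.33/7.45 + 3.36/1.43e-05 = 2.350e+05 d.
q = Δh / Σ(b_i/K_i) = 6.36 / 2.350e+05 = 2.707e-05 m/day.
In each layer the seepage velocity is v_i = q/n_i, so the layer transit time is t_i = b_i·n_i / q:
  layer 1 (silty sand): t_1 = 2.26 × 0.13 / 2.707e-05 = 10855 d
  layer 2 (weathered basalt): t_2 = 10.4 × 0.13 / 2.707e-05 = 49953 d
  layer 3 (medium sand): t_3 = 5.33 × 0.24 / 2.707e-05 = 47263 d
  layer 4 (clay): t_4 = 3.36 × 0.07 / 2.707e-05 = 8690 d
Total t = Σ t_i = 1.168e+05 days = 319.7 years.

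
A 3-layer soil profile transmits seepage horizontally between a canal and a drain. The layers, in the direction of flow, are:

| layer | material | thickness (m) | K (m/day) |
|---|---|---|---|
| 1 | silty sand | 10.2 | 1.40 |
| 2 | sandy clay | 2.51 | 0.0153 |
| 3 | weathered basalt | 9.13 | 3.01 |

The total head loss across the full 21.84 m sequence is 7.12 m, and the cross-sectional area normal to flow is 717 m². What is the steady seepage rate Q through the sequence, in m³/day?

29.3

Flow is perpendicular to layering, so the layers act in series and the equivalent K is the thickness-weighted harmonic mean.
Total thickness L = 10.2 + 2.51 + 9.13 = 21.84 m.
Σ(b_i/K_i) = 10.2/1.40 + 2.51/0.0153 + 9.13/3.01 = 174.4 d.
K_eq = L / Σ(b_i/K_i) = 21.84 / 174.4 = 0.1253 m/day.
Q = K_eq · A · (Δh/L) = 0.1253 × 717 × (7.12/21.84) = 29.28 m³/day.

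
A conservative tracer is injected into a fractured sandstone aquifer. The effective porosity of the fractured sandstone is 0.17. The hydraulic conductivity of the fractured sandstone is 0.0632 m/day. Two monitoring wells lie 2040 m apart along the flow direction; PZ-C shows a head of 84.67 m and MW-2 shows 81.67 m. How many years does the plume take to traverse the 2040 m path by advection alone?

10200

Hydraulic gradient i = (84.67 − 81.67) / 2040 = 3 / 2040 = 0.001471.
Darcy flux q = K · i = 0.06320 × 0.001471 = 9.294e-05 m/day.
Seepage velocity v = q / n_e = 9.294e-05 / 0.17 = 0.0005467 m/day.
Travel time t = L / v = 2040 / 0.0005467 = 3.731e+06 days = 10216 years.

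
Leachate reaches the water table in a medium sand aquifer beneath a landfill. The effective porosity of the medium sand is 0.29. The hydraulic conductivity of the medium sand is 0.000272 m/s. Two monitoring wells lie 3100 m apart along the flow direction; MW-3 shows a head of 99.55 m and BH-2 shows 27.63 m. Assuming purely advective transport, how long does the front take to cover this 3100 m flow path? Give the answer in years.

Convert K: 0.000272 m/s × 86400 = 23.50 m/day.
Hydraulic gradient i = (99.55 − 27.63) / 3100 = 71.92 / 3100 = 0.02320.
Darcy flux q = K · i = 23.50 × 0.02320 = 0.5452 m/day.
Seepage velocity v = q / n_e = 0.5452 / 0.29 = 1.880 m/day.
Travel time t = L / v = 3100 / 1.880 = 1649 days = 4.514 years.

4.51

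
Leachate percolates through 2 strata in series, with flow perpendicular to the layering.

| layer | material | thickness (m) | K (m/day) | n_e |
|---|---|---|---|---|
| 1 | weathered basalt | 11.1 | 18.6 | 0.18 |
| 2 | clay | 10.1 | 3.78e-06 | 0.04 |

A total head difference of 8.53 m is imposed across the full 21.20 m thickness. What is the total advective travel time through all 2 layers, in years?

With flow normal to the layers, continuity requires the same specific discharge q through every layer.
Σ(b_i/K_i) = 11.1/18.6 + 10.1/3.78e-06 = 2.672e+06 d.
q = Δh / Σ(b_i/K_i) = 8.53 / 2.672e+06 = 3.192e-06 m/day.
In each layer the seepage velocity is v_i = q/n_i, so the layer transit time is t_i = b_i·n_i / q:
  layer 1 (weathered basalt): t_1 = 11.1 × 0.18 / 3.192e-06 = 6.259e+05 d
  layer 2 (clay): t_2 = 10.1 × 0.04 / 3.192e-06 = 1.265e+05 d
Total t = Σ t_i = 7.524e+05 days = 2060 years.

2060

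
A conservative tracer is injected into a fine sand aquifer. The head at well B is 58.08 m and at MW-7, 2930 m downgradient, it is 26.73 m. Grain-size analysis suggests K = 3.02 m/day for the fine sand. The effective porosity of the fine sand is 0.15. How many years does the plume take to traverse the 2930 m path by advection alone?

37.2

Hydraulic gradient i = (58.08 − 26.73) / 2930 = 31.35 / 2930 = 0.01070.
Darcy flux q = K · i = 3.020 × 0.01070 = 0.03231 m/day.
Seepage velocity v = q / n_e = 0.03231 / 0.15 = 0.2154 m/day.
Travel time t = L / v = 2930 / 0.2154 = 13601 days = 37.24 years.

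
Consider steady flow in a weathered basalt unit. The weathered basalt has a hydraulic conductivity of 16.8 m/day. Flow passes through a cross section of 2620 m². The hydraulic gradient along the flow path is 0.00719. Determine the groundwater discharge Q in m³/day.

Hydraulic gradient i = 0.00719.
Darcy's law: Q = K · A · i = 16.80 × 2620 × 0.007190 = 316.5 m³/day.

316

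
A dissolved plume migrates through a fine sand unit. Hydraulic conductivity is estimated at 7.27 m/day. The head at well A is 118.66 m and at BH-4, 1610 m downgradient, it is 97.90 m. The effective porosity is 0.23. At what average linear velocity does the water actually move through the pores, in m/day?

Hydraulic gradient i = (118.66 − 97.90) / 1610 = 20.76 / 1610 = 0.01289.
Darcy flux q = K · i = 7.270 × 0.01289 = 0.09374 m/day.
Seepage velocity v = q / n_e = 0.09374 / 0.23 = 0.4076 m/day.

0.408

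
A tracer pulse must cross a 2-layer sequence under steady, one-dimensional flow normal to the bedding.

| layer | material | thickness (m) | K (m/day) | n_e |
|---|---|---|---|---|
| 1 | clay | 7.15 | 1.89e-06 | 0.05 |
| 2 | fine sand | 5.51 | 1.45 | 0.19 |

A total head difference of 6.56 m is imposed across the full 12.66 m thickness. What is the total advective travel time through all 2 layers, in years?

With flow normal to the layers, continuity requires the same specific discharge q through every layer.
Σ(b_i/K_i) = 7.15/1.89e-06 + 5.51/1.45 = 3.783e+06 d.
q = Δh / Σ(b_i/K_i) = 6.56 / 3.783e+06 = 1.734e-06 m/day.
In each layer the seepage velocity is v_i = q/n_i, so the layer transit time is t_i = b_i·n_i / q:
  layer 1 (clay): t_1 = 7.15 × 0.05 / 1.734e-06 = 2.062e+05 d
  layer 2 (fine sand): t_2 = 5.51 × 0.19 / 1.734e-06 = 6.037e+05 d
Total t = Σ t_i = 8.099e+05 days = 2217 years.

2220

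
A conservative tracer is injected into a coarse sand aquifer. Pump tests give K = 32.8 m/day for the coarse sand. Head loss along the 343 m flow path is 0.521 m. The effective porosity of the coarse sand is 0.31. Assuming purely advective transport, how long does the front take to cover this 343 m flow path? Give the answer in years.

5.84

Hydraulic gradient i = Δh / L = 0.521 / 343 = 0.001519.
Darcy flux q = K · i = 32.80 × 0.001519 = 0.04982 m/day.
Seepage velocity v = q / n_e = 0.04982 / 0.31 = 0.1607 m/day.
Travel time t = L / v = 343 / 0.1607 = 2134 days = 5.843 years.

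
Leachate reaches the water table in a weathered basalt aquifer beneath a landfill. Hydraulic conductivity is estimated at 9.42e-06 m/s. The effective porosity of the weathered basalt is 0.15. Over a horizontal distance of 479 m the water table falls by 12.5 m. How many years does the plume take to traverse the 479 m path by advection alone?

9.26

Convert K: 9.42e-06 m/s × 86400 = 0.8139 m/day.
Hydraulic gradient i = Δh / L = 12.5 / 479 = 0.02610.
Darcy flux q = K · i = 0.8139 × 0.02610 = 0.02124 m/day.
Seepage velocity v = q / n_e = 0.02124 / 0.15 = 0.1416 m/day.
Travel time t = L / v = 479 / 0.1416 = 3383 days = 9.262 years.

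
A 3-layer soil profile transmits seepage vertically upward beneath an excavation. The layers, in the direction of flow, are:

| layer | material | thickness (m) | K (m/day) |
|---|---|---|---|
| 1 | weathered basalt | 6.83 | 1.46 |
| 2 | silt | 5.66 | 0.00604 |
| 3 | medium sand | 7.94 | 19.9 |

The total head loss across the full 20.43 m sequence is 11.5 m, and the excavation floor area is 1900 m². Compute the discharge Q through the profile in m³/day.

Flow is perpendicular to layering, so the layers act in series and the equivalent K is the thickness-weighted harmonic mean.
Total thickness L = 6.83 + 5.66 + 7.94 = 20.43 m.
Σ(b_i/K_i) = 6.83/1.46 + 5.66/0.00604 + 7.94/19.9 = 942.2 d.
K_eq = L / Σ(b_i/K_i) = 20.43 / 942.2 = 0.02168 m/day.
Q = K_eq · A · (Δh/L) = 0.02168 × 1900 × (11.5/20.43) = 23.19 m³/day.

23.2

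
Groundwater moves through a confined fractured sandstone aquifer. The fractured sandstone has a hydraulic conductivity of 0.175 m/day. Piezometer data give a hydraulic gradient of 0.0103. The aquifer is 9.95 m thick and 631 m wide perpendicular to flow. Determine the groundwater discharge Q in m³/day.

Cross-sectional area A = 631 × 9.95 = 6278 m².
Hydraulic gradient i = 0.0103.
Darcy's law: Q = K · A · i = 0.1750 × 6278 × 0.01030 = 11.32 m³/day.

11.3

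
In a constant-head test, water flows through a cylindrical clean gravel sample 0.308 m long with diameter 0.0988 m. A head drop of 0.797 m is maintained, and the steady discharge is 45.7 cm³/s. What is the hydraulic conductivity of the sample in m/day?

Cross-sectional area A = π·(d/2)² = π × (0.0988/2)² = 0.007667 m².
Convert discharge: 45.7 cm³/s = 4.570e-05 m³/s.
Darcy's law rearranged: K = Q·L / (A·Δh) = 4.570e-05 × 0.308 / (0.007667 × 0.797) = 0.002304 m/s = 199.0 m/day.

199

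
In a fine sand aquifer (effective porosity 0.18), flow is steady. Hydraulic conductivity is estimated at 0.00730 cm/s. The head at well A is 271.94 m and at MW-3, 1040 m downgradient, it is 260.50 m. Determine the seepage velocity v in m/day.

Convert K: 0.00730 cm/s × 864 = 6.307 m/day.
Hydraulic gradient i = (271.94 − 260.50) / 1040 = 11.44 / 1040 = 0.01100.
Darcy flux q = K · i = 6.307 × 0.01100 = 0.06938 m/day.
Seepage velocity v = q / n_e = 0.06938 / 0.18 = 0.3854 m/day.

0.385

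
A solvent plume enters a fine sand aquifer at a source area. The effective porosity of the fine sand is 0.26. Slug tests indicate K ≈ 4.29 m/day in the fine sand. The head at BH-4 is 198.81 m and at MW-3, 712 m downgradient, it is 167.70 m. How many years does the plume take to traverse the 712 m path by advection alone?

Hydraulic gradient i = (198.81 − 167.70) / 712 = 31.11 / 712 = 0.04369.
Darcy flux q = K · i = 4.290 × 0.04369 = 0.1874 m/day.
Seepage velocity v = q / n_e = 0.1874 / 0.26 = 0.7209 m/day.
Travel time t = L / v = 712 / 0.7209 = 987.6 days = 2.704 years.

2.70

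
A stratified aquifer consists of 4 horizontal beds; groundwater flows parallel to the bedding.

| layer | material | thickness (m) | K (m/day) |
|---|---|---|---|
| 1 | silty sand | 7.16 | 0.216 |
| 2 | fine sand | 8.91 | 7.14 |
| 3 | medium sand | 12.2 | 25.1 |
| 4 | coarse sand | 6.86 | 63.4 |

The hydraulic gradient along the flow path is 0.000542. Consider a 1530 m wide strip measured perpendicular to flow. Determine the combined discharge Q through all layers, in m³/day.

669

Flow is parallel to layering, so each bed carries its own Darcy discharge and the transmissivities add.
Σ(K_i·b_i) = 0.216×7.16 + 7.14×8.91 + 25.1×12.2 + 63.4×6.86 = 806.3 m²/day.
Hydraulic gradient i = 0.000542.
Q = Σ(K_i·b_i) · W · i = 806.3 × 1530 × 0.0005420 = 668.6 m³/day.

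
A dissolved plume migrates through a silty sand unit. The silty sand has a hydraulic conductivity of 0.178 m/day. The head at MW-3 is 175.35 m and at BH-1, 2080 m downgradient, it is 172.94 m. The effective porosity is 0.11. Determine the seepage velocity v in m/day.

0.00187

Hydraulic gradient i = (175.35 − 172.94) / 2080 = 2.41 / 2080 = 0.001159.
Darcy flux q = K · i = 0.1780 × 0.001159 = 0.0002062 m/day.
Seepage velocity v = q / n_e = 0.0002062 / 0.11 = 0.001875 m/day.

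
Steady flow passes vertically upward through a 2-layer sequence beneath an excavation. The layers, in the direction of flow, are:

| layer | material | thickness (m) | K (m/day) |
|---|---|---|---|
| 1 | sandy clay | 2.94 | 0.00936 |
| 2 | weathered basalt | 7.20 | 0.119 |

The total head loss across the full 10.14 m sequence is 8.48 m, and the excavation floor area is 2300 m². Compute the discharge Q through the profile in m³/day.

52.1

Flow is perpendicular to layering, so the layers act in series and the equivalent K is the thickness-weighted harmonic mean.
Total thickness L = 2.94 + 7.20 = 10.14 m.
Σ(b_i/K_i) = 2.94/0.00936 + 7.20/0.119 = 374.6 d.
K_eq = L / Σ(b_i/K_i) = 10.14 / 374.6 = 0.02707 m/day.
Q = K_eq · A · (Δh/L) = 0.02707 × 2300 × (8.48/10.14) = 52.07 m³/day.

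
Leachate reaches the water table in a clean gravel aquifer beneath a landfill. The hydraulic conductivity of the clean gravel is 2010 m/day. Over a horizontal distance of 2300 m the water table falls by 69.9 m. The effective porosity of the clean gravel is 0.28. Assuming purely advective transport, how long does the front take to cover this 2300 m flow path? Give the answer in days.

10.5

Hydraulic gradient i = Δh / L = 69.9 / 2300 = 0.03039.
Darcy flux q = K · i = 2010 × 0.03039 = 61.09 m/day.
Seepage velocity v = q / n_e = 61.09 / 0.28 = 218.2 m/day.
Travel time t = L / v = 2300 / 218.2 = 10.54 days.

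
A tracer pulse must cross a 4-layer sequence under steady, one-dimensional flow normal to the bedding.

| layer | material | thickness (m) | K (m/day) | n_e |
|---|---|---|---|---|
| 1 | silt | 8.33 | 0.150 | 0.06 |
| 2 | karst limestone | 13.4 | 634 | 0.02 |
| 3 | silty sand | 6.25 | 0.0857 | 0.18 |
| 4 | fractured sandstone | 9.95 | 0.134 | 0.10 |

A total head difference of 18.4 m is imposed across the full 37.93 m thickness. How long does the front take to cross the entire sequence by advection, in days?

31.8

With flow normal to the layers, continuity requires the same specific discharge q through every layer.
Σ(b_i/K_i) = 8.33/0.150 + 13.4/634 + 6.25/0.0857 + 9.95/0.134 = 202.7 d.
q = Δh / Σ(b_i/K_i) = 18.4 / 202.7 = 0.09076 m/day.
In each layer the seepage velocity is v_i = q/n_i, so the layer transit time is t_i = b_i·n_i / q:
  layer 1 (silt): t_1 = 8.33 × 0.06 / 0.09076 = 5.507 d
  layer 2 (karst limestone): t_2 = 13.4 × 0.02 / 0.09076 = 2.953 d
  layer 3 (silty sand): t_3 = 6.25 × 0.18 / 0.09076 = 12.40 d
  layer 4 (fractured sandstone): t_4 = 9.95 × 0.10 / 0.09076 = 10.96 d
Total t = Σ t_i = 31.82 days.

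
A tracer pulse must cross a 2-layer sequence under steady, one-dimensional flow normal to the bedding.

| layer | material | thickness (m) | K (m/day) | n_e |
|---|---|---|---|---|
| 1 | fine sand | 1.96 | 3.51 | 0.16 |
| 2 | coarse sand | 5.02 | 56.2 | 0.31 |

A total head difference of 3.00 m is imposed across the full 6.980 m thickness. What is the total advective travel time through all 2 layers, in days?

With flow normal to the layers, continuity requires the same specific discharge q through every layer.
Σ(b_i/K_i) = 1.96/3.51 + 5.02/56.2 = 0.6477 d.
q = Δh / Σ(b_i/K_i) = 3.00 / 0.6477 = 4.632 m/day.
In each layer the seepage velocity is v_i = q/n_i, so the layer transit time is t_i = b_i·n_i / q:
  layer 1 (fine sand): t_1 = 1.96 × 0.16 / 4.632 = 0.06771 d
  layer 2 (coarse sand): t_2 = 5.02 × 0.31 / 4.632 = 0.3360 d
Total t = Σ t_i = 0.4037 days.

0.404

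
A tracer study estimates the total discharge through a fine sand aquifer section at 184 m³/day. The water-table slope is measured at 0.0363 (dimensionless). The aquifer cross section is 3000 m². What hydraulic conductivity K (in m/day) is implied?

Hydraulic gradient i = 0.0363.
From Q = K·A·i, K = Q / (A·i) = 184 / (3000 × 0.03630) = 1.690 m/day.

1.69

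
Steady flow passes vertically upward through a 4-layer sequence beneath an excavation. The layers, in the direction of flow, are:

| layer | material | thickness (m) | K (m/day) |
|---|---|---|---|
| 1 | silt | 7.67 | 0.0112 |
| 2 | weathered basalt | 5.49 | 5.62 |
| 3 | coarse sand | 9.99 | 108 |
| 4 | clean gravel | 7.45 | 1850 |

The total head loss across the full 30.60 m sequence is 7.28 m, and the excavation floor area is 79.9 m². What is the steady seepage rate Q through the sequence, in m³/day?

0.848

Flow is perpendicular to layering, so the layers act in series and the equivalent K is the thickness-weighted harmonic mean.
Total thickness L = 7.67 + 5.49 + 9.99 + 7.45 = 30.60 m.
Σ(b_i/K_i) = 7.67/0.0112 + 5.49/5.62 + 9.99/108 + 7.45/1850 = 685.9 d.
K_eq = L / Σ(b_i/K_i) = 30.60 / 685.9 = 0.04461 m/day.
Q = K_eq · A · (Δh/L) = 0.04461 × 79.9 × (7.28/30.60) = 0.8480 m³/day.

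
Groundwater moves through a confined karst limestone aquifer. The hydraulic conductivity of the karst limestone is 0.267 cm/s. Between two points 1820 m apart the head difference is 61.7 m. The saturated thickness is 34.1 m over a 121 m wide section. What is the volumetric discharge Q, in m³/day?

Convert K: 0.267 cm/s × 864 = 230.7 m/day.
Cross-sectional area A = 121 × 34.1 = 4126 m².
Hydraulic gradient i = Δh / L = 61.7 / 1820 = 0.03390.
Darcy's law: Q = K · A · i = 230.7 × 4126 × 0.03390 = 32268 m³/day.

32300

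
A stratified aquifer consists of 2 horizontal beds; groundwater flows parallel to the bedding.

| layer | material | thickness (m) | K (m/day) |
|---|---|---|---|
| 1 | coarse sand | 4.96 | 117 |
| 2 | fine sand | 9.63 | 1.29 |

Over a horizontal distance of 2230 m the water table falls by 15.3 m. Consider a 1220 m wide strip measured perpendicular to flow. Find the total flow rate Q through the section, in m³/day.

4960

Flow is parallel to layering, so each bed carries its own Darcy discharge and the transmissivities add.
Σ(K_i·b_i) = 117×4.96 + 1.29×9.63 = 592.7 m²/day.
Hydraulic gradient i = Δh / L = 15.3 / 2230 = 0.006861.
Q = Σ(K_i·b_i) · W · i = 592.7 × 1220 × 0.006861 = 4961 m³/day.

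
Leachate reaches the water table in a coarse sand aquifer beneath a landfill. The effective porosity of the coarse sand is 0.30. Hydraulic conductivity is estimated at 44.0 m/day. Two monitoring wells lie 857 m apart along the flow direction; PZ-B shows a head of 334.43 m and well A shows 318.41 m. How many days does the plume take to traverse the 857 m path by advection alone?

Hydraulic gradient i = (334.43 − 318.41) / 857 = 16.02 / 857 = 0.01869.
Darcy flux q = K · i = 44.00 × 0.01869 = 0.8225 m/day.
Seepage velocity v = q / n_e = 0.8225 / 0.30 = 2.742 m/day.
Travel time t = L / v = 857 / 2.742 = 312.6 days.

313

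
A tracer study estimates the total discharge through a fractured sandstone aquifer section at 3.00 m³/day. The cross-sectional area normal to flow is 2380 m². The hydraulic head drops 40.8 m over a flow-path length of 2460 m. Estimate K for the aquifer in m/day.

Hydraulic gradient i = Δh / L = 40.8 / 2460 = 0.01659.
From Q = K·A·i, K = Q / (A·i) = 3.00 / (2380 × 0.01659) = 0.07600 m/day.

0.0760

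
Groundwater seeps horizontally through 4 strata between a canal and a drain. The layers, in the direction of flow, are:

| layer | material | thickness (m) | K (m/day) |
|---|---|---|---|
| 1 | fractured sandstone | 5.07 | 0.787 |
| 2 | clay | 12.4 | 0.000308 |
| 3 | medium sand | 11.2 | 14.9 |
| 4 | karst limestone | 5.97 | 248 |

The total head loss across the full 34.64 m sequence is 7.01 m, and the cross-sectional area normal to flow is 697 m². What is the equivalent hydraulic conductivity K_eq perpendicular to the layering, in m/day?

Flow is perpendicular to layering, so the layers act in series and the equivalent K is the thickness-weighted harmonic mean.
Total thickness L = 5.07 + 12.4 + 11.2 + 5.97 = 34.64 m.
Σ(b_i/K_i) = 5.07/0.787 + 12.4/0.000308 + 11.2/14.9 + 5.97/248 = 40267 d.
K_eq = L / Σ(b_i/K_i) = 34.64 / 40267 = 0.0008603 m/day.

0.000860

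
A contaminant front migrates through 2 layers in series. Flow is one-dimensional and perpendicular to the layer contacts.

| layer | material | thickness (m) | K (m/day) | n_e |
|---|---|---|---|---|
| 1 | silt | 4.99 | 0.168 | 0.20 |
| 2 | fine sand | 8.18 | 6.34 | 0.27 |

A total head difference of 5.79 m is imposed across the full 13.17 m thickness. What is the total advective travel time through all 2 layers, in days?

17.2

With flow normal to the layers, continuity requires the same specific discharge q through every layer.
Σ(b_i/K_i) = 4.99/0.168 + 8.18/6.34 = 30.99 d.
q = Δh / Σ(b_i/K_i) = 5.79 / 30.99 = 0.1868 m/day.
In each layer the seepage velocity is v_i = q/n_i, so the layer transit time is t_i = b_i·n_i / q:
  layer 1 (silt): t_1 = 4.99 × 0.20 / 0.1868 = 5.342 d
  layer 2 (fine sand): t_2 = 8.18 × 0.27 / 0.1868 = 11.82 d
Total t = Σ t_i = 17.16 days.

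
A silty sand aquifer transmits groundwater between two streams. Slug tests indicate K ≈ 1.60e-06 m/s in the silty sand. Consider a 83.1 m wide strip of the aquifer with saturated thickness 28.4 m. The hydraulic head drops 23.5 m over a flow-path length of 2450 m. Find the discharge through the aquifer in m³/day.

3.13

Convert K: 1.60e-06 m/s × 86400 = 0.1382 m/day.
Cross-sectional area A = 83.1 × 28.4 = 2360 m².
Hydraulic gradient i = Δh / L = 23.5 / 2450 = 0.009592.
Darcy's law: Q = K · A · i = 0.1382 × 2360 × 0.009592 = 3.129 m³/day.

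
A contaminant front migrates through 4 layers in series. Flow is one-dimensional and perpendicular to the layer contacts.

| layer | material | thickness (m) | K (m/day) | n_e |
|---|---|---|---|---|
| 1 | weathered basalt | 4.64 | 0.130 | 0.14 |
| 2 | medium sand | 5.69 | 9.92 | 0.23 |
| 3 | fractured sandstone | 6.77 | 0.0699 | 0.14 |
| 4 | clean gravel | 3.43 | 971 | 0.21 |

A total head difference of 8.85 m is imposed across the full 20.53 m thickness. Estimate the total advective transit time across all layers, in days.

With flow normal to the layers, continuity requires the same specific discharge q through every layer.
Σ(b_i/K_i) = 4.64/0.130 + 5.69/9.92 + 6.77/0.0699 + 3.43/971 = 133.1 d.
q = Δh / Σ(b_i/K_i) = 8.85 / 133.1 = 0.06648 m/day.
In each layer the seepage velocity is v_i = q/n_i, so the layer transit time is t_i = b_i·n_i / q:
  layer 1 (weathered basalt): t_1 = 4.64 × 0.14 / 0.06648 = 9.771 d
  layer 2 (medium sand): t_2 = 5.69 × 0.23 / 0.06648 = 19.69 d
  layer 3 (fractured sandstone): t_3 = 6.77 × 0.14 / 0.06648 = 14.26 d
  layer 4 (clean gravel): t_4 = 3.43 × 0.21 / 0.06648 = 10.83 d
Total t = Σ t_i = 54.55 days.

54.5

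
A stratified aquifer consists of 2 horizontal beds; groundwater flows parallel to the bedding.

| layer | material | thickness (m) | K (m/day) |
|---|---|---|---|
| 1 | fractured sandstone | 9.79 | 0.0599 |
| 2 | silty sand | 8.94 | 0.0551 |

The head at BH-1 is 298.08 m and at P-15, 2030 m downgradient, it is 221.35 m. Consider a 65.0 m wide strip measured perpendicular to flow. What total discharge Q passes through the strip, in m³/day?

Flow is parallel to layering, so each bed carries its own Darcy discharge and the transmissivities add.
Σ(K_i·b_i) = 0.0599×9.79 + 0.0551×8.94 = 1.079 m²/day.
Hydraulic gradient i = (298.08 − 221.35) / 2030 = 76.73 / 2030 = 0.03780.
Q = Σ(K_i·b_i) · W · i = 1.079 × 65.0 × 0.03780 = 2.651 m³/day.

2.65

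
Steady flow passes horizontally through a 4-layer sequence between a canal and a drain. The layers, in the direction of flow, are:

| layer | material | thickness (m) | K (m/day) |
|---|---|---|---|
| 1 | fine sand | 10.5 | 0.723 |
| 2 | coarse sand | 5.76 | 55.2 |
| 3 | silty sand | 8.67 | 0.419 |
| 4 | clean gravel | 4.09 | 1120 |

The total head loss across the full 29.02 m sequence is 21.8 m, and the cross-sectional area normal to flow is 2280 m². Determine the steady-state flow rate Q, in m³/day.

1410

Flow is perpendicular to layering, so the layers act in series and the equivalent K is the thickness-weighted harmonic mean.
Total thickness L = 10.5 + 5.76 + 8.67 + 4.09 = 29.02 m.
Σ(b_i/K_i) = 10.5/0.723 + 5.76/55.2 + 8.67/0.419 + 4.09/1120 = 35.32 d.
K_eq = L / Σ(b_i/K_i) = 29.02 / 35.32 = 0.8216 m/day.
Q = K_eq · A · (Δh/L) = 0.8216 × 2280 × (21.8/29.02) = 1407 m³/day.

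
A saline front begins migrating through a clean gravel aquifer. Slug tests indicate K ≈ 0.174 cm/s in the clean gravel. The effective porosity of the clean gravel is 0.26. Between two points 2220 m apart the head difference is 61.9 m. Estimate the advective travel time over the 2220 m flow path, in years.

Convert K: 0.174 cm/s × 864 = 150.3 m/day.
Hydraulic gradient i = Δh / L = 61.9 / 2220 = 0.02788.
Darcy flux q = K · i = 150.3 × 0.02788 = 4.192 m/day.
Seepage velocity v = q / n_e = 4.192 / 0.26 = 16.12 m/day.
Travel time t = L / v = 2220 / 16.12 = 137.7 days = 0.3770 years.

0.377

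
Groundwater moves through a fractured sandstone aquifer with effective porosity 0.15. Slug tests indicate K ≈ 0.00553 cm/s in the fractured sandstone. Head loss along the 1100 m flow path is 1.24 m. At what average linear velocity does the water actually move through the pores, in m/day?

0.0359

Convert K: 0.00553 cm/s × 864 = 4.778 m/day.
Hydraulic gradient i = Δh / L = 1.24 / 1100 = 0.001127.
Darcy flux q = K · i = 4.778 × 0.001127 = 0.005386 m/day.
Seepage velocity v = q / n_e = 0.005386 / 0.15 = 0.03591 m/day.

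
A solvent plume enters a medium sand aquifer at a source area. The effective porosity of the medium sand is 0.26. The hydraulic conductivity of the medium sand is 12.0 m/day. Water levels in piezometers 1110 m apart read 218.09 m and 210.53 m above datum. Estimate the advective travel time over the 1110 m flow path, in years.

Hydraulic gradient i = (218.09 − 210.53) / 1110 = 7.56 / 1110 = 0.006811.
Darcy flux q = K · i = 12.00 × 0.006811 = 0.08173 m/day.
Seepage velocity v = q / n_e = 0.08173 / 0.26 = 0.3143 m/day.
Travel time t = L / v = 1110 / 0.3143 = 3531 days = 9.668 years.

9.67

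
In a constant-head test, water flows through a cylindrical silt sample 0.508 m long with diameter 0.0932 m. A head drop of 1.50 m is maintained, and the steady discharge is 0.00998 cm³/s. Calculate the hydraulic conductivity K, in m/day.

0.0428

Cross-sectional area A = π·(d/2)² = π × (0.0932/2)² = 0.006822 m².
Convert discharge: 0.00998 cm³/s = 9.980e-09 m³/s.
Darcy's law rearranged: K = Q·L / (A·Δh) = 9.980e-09 × 0.508 / (0.006822 × 1.50) = 4.954e-07 m/s = 0.04281 m/day.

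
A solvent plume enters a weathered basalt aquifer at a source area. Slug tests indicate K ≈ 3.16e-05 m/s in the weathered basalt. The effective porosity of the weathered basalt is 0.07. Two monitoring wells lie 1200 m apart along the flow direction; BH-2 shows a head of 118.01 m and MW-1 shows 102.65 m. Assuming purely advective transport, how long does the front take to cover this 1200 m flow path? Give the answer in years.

Convert K: 3.16e-05 m/s × 86400 = 2.730 m/day.
Hydraulic gradient i = (118.01 − 102.65) / 1200 = 15.36 / 1200 = 0.01280.
Darcy flux q = K · i = 2.730 × 0.01280 = 0.03495 m/day.
Seepage velocity v = q / n_e = 0.03495 / 0.07 = 0.4992 m/day.
Travel time t = L / v = 1200 / 0.4992 = 2404 days = 6.581 years.

6.58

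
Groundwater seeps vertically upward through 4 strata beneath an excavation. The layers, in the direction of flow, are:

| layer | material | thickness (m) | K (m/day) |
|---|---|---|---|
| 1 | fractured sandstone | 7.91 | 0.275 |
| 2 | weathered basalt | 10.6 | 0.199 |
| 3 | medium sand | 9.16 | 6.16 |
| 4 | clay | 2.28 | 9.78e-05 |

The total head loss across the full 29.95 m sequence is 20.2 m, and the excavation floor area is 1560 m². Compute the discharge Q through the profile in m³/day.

1.35

Flow is perpendicular to layering, so the layers act in series and the equivalent K is the thickness-weighted harmonic mean.
Total thickness L = 7.91 + 10.6 + 9.16 + 2.28 = 29.95 m.
Σ(b_i/K_i) = 7.91/0.275 + 10.6/0.199 + 9.16/6.16 + 2.28/9.78e-05 = 23396 d.
K_eq = L / Σ(b_i/K_i) = 29.95 / 23396 = 0.001280 m/day.
Q = K_eq · A · (Δh/L) = 0.001280 × 1560 × (20.2/29.95) = 1.347 m³/day.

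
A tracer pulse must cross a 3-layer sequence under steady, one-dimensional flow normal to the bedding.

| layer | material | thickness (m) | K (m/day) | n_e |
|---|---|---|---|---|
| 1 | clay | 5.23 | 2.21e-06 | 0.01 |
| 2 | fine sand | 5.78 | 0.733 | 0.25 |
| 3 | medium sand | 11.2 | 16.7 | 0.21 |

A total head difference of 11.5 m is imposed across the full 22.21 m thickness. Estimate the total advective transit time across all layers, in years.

With flow normal to the layers, continuity requires the same specific discharge q through every layer.
Σ(b_i/K_i) = 5.23/2.21e-06 + 5.78/0.733 + 11.2/16.7 = 2.367e+06 d.
q = Δh / Σ(b_i/K_i) = 11.5 / 2.367e+06 = 4.859e-06 m/day.
In each layer the seepage velocity is v_i = q/n_i, so the layer transit time is t_i = b_i·n_i / q:
  layer 1 (clay): t_1 = 5.23 × 0.01 / 4.859e-06 = 10763 d
  layer 2 (fine sand): t_2 = 5.78 × 0.25 / 4.859e-06 = 2.974e+05 d
  layer 3 (medium sand): t_3 = 11.2 × 0.21 / 4.859e-06 = 4.840e+05 d
Total t = Σ t_i = 7.921e+05 days = 2169 years.

2170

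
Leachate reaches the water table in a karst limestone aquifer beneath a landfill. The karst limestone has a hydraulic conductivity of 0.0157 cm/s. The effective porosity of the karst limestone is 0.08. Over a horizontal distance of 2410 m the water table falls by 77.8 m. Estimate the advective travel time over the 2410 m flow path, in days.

Convert K: 0.0157 cm/s × 864 = 13.56 m/day.
Hydraulic gradient i = Δh / L = 77.8 / 2410 = 0.03228.
Darcy flux q = K · i = 13.56 × 0.03228 = 0.4379 m/day.
Seepage velocity v = q / n_e = 0.4379 / 0.08 = 5.474 m/day.
Travel time t = L / v = 2410 / 5.474 = 440.3 days.

440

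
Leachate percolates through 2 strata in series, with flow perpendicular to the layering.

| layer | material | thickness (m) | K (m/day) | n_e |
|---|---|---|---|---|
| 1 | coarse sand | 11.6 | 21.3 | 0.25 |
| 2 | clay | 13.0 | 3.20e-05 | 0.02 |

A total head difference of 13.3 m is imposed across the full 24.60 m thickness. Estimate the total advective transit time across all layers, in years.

With flow normal to the layers, continuity requires the same specific discharge q through every layer.
Σ(b_i/K_i) = 11.6/21.3 + 13.0/3.20e-05 = 4.063e+05 d.
q = Δh / Σ(b_i/K_i) = 13.3 / 4.063e+05 = 3.274e-05 m/day.
In each layer the seepage velocity is v_i = q/n_i, so the layer transit time is t_i = b_i·n_i / q:
  layer 1 (coarse sand): t_1 = 11.6 × 0.25 / 3.274e-05 = 88581 d
  layer 2 (clay): t_2 = 13.0 × 0.02 / 3.274e-05 = 7942 d
Total t = Σ t_i = 96523 days = 264.3 years.

264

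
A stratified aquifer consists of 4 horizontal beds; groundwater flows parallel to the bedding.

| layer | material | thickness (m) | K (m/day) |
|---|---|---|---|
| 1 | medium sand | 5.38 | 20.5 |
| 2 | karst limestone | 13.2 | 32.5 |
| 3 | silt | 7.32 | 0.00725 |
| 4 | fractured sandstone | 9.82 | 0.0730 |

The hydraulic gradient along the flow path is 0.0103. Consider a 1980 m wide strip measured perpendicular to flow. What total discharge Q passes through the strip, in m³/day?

Flow is parallel to layering, so each bed carries its own Darcy discharge and the transmissivities add.
Σ(K_i·b_i) = 20.5×5.38 + 32.5×13.2 + 0.00725×7.32 + 0.0730×9.82 = 540.1 m²/day.
Hydraulic gradient i = 0.0103.
Q = Σ(K_i·b_i) · W · i = 540.1 × 1980 × 0.01030 = 11014 m³/day.

11000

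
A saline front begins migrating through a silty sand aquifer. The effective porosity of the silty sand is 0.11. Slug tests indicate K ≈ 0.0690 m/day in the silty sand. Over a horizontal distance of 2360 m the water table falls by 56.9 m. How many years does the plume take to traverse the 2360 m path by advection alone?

427

Hydraulic gradient i = Δh / L = 56.9 / 2360 = 0.02411.
Darcy flux q = K · i = 0.06900 × 0.02411 = 0.001664 m/day.
Seepage velocity v = q / n_e = 0.001664 / 0.11 = 0.01512 m/day.
Travel time t = L / v = 2360 / 0.01512 = 1.560e+05 days = 427.2 years.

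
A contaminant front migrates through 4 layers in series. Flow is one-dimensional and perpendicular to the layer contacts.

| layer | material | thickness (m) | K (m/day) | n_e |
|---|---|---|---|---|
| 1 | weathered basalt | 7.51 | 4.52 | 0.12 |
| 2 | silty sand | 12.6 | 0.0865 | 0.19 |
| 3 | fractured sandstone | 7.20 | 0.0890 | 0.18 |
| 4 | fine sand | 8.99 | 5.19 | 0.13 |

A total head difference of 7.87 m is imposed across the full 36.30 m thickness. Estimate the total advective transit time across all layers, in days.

With flow normal to the layers, continuity requires the same specific discharge q through every layer.
Σ(b_i/K_i) = 7.51/4.52 + 12.6/0.0865 + 7.20/0.0890 + 8.99/5.19 = 230.0 d.
q = Δh / Σ(b_i/K_i) = 7.87 / 230.0 = 0.03422 m/day.
In each layer the seepage velocity is v_i = q/n_i, so the layer transit time is t_i = b_i·n_i / q:
  layer 1 (weathered basalt): t_1 = 7.51 × 0.12 / 0.03422 = 26.33 d
  layer 2 (silty sand): t_2 = 12.6 × 0.19 / 0.03422 = 69.95 d
  layer 3 (fractured sandstone): t_3 = 7.20 × 0.18 / 0.03422 = 37.87 d
  layer 4 (fine sand): t_4 = 8.99 × 0.13 / 0.03422 = 34.15 d
Total t = Σ t_i = 168.3 days.

168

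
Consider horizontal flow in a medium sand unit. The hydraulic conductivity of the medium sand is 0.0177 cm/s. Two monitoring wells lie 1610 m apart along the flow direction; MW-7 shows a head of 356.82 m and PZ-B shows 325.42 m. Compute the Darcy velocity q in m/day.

Convert K: 0.0177 cm/s × 864 = 15.29 m/day.
Hydraulic gradient i = (356.82 − 325.42) / 1610 = 31.4 / 1610 = 0.01950.
Specific discharge q = K · i = 15.29 × 0.01950 = 0.2983 m/day.

0.298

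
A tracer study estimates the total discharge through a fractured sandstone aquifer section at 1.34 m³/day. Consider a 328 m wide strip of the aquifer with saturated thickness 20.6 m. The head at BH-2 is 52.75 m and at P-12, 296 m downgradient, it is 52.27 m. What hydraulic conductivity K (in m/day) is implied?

0.122

Cross-sectional area A = 328 × 20.6 = 6757 m².
Hydraulic gradient i = (52.75 − 52.27) / 296 = 0.48 / 296 = 0.001622.
From Q = K·A·i, K = Q / (A·i) = 1.34 / (6757 × 0.001622) = 0.1223 m/day.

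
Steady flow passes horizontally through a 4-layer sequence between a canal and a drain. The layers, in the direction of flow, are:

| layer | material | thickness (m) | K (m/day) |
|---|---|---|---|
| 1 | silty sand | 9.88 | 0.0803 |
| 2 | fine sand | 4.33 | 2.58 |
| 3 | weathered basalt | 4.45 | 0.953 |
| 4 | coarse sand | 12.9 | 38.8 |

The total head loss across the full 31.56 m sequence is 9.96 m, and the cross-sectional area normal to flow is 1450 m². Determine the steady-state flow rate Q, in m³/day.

111

Flow is perpendicular to layering, so the layers act in series and the equivalent K is the thickness-weighted harmonic mean.
Total thickness L = 9.88 + 4.33 + 4.45 + 12.9 = 31.56 m.
Σ(b_i/K_i) = 9.88/0.0803 + 4.33/2.58 + 4.45/0.953 + 12.9/38.8 = 129.7 d.
K_eq = L / Σ(b_i/K_i) = 31.56 / 129.7 = 0.2433 m/day.
Q = K_eq · A · (Δh/L) = 0.2433 × 1450 × (9.96/31.56) = 111.3 m³/day.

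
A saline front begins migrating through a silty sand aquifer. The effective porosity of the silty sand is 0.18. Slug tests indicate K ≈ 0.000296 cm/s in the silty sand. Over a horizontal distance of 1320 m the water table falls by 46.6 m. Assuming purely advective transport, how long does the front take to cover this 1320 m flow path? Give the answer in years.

Convert K: 0.000296 cm/s × 864 = 0.2557 m/day.
Hydraulic gradient i = Δh / L = 46.6 / 1320 = 0.03530.
Darcy flux q = K · i = 0.2557 × 0.03530 = 0.009029 m/day.
Seepage velocity v = q / n_e = 0.009029 / 0.18 = 0.05016 m/day.
Travel time t = L / v = 1320 / 0.05016 = 26317 days = 72.05 years.

72.1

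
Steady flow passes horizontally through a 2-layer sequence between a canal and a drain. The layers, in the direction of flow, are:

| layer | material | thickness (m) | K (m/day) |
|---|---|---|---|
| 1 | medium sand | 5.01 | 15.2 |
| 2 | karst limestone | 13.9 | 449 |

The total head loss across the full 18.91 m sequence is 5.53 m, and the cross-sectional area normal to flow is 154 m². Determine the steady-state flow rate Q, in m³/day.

2360

Flow is perpendicular to layering, so the layers act in series and the equivalent K is the thickness-weighted harmonic mean.
Total thickness L = 5.01 + 13.9 = 18.91 m.
Σ(b_i/K_i) = 5.01/15.2 + 13.9/449 = 0.3606 d.
K_eq = L / Σ(b_i/K_i) = 18.91 / 0.3606 = 52.45 m/day.
Q = K_eq · A · (Δh/L) = 52.45 × 154 × (5.53/18.91) = 2362 m³/day.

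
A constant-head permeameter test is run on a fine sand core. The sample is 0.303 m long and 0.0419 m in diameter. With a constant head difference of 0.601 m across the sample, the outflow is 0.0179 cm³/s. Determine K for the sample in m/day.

Cross-sectional area A = π·(d/2)² = π × (0.0419/2)² = 0.001379 m².
Convert discharge: 0.0179 cm³/s = 1.790e-08 m³/s.
Darcy's law rearranged: K = Q·L / (A·Δh) = 1.790e-08 × 0.303 / (0.001379 × 0.601) = 6.545e-06 m/s = 0.5655 m/day.

0.565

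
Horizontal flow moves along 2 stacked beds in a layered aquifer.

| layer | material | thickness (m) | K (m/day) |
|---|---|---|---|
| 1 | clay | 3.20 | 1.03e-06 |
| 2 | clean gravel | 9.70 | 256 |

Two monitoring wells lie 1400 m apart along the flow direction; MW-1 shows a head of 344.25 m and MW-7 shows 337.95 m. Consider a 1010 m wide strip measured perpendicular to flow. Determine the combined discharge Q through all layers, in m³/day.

11300

Flow is parallel to layering, so each bed carries its own Darcy discharge and the transmissivities add.
Σ(K_i·b_i) = 1.03e-06×3.20 + 256×9.70 = 2483 m²/day.
Hydraulic gradient i = (344.25 − 337.95) / 1400 = 6.3 / 1400 = 0.004500.
Q = Σ(K_i·b_i) · W · i = 2483 × 1010 × 0.004500 = 11286 m³/day.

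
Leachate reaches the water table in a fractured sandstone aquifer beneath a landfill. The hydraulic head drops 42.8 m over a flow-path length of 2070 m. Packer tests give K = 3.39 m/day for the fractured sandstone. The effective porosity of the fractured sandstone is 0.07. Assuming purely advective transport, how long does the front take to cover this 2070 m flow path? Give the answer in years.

Hydraulic gradient i = Δh / L = 42.8 / 2070 = 0.02068.
Darcy flux q = K · i = 3.390 × 0.02068 = 0.07009 m/day.
Seepage velocity v = q / n_e = 0.07009 / 0.07 = 1.001 m/day.
Travel time t = L / v = 2070 / 1.001 = 2067 days = 5.660 years.

5.66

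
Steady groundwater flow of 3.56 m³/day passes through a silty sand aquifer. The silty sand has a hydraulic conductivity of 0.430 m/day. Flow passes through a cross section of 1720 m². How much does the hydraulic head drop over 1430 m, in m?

From Q = K·A·i, i = Q / (K·A) = 3.56 / (0.4300 × 1720) = 0.004813.
Head loss Δh = i · L = 0.004813 × 1430 = 6.883 m.

6.88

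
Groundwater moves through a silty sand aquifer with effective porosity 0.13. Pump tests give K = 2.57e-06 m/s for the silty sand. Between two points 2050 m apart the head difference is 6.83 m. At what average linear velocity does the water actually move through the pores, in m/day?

Convert K: 2.57e-06 m/s × 86400 = 0.2220 m/day.
Hydraulic gradient i = Δh / L = 6.83 / 2050 = 0.003332.
Darcy flux q = K · i = 0.2220 × 0.003332 = 0.0007398 m/day.
Seepage velocity v = q / n_e = 0.0007398 / 0.13 = 0.005691 m/day.

0.00569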